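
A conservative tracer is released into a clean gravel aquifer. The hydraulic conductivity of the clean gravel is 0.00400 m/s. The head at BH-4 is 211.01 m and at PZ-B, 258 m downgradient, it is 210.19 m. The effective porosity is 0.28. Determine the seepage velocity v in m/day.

3.92

Convert K: 0.00400 m/s × 86400 = 345.6 m/day.
Hydraulic gradient i = (211.01 − 210.19) / 258 = 0.82 / 258 = 0.003178.
Darcy flux q = K · i = 345.6 × 0.003178 = 1.098 m/day.
Seepage velocity v = q / n_e = 1.098 / 0.28 = 3.923 m/day.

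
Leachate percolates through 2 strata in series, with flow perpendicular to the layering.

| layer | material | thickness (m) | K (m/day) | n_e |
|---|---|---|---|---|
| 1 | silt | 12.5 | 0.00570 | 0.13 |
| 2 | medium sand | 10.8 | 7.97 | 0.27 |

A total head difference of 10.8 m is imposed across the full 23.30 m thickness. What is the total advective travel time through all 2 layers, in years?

With flow normal to the layers, continuity requires the same specific discharge q through every layer.
Σ(b_i/K_i) = 12.5/0.00570 + 10.8/7.97 = 2194 d.
q = Δh / Σ(b_i/K_i) = 10.8 / 2194 = 0.004922 m/day.
In each layer the seepage velocity is v_i = q/n_i, so the layer transit time is t_i = b_i·n_i / q:
  layer 1 (silt): t_1 = 12.5 × 0.13 / 0.004922 = 330.2 d
  layer 2 (medium sand): t_2 = 10.8 × 0.27 / 0.004922 = 592.5 d
Total t = Σ t_i = 922.6 days = 2.526 years.

2.53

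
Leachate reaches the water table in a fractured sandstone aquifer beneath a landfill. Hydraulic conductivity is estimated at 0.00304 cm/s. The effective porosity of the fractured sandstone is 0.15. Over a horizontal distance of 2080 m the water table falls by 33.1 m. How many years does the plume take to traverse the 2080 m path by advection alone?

Convert K: 0.00304 cm/s × 864 = 2.627 m/day.
Hydraulic gradient i = Δh / L = 33.1 / 2080 = 0.01591.
Darcy flux q = K · i = 2.627 × 0.01591 = 0.04180 m/day.
Seepage velocity v = q / n_e = 0.04180 / 0.15 = 0.2787 m/day.
Travel time t = L / v = 2080 / 0.2787 = 7465 days = 20.44 years.

20.4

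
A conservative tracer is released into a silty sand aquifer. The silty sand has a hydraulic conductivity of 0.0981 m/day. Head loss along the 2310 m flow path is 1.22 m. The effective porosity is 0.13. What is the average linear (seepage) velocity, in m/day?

Hydraulic gradient i = Δh / L = 1.22 / 2310 = 0.0005281.
Darcy flux q = K · i = 0.09810 × 0.0005281 = 5.181e-05 m/day.
Seepage velocity v = q / n_e = 5.181e-05 / 0.13 = 0.0003985 m/day.

0.000399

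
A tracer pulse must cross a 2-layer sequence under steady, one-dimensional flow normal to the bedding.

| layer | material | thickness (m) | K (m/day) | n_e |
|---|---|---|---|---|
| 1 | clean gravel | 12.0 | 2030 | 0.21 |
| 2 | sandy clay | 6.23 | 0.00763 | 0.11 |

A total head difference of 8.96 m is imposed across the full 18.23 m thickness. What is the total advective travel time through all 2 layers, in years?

With flow normal to the layers, continuity requires the same specific discharge q through every layer.
Σ(b_i/K_i) = 12.0/2030 + 6.23/0.00763 = 816.5 d.
q = Δh / Σ(b_i/K_i) = 8.96 / 816.5 = 0.01097 m/day.
In each layer the seepage velocity is v_i = q/n_i, so the layer transit time is t_i = b_i·n_i / q:
  layer 1 (clean gravel): t_1 = 12.0 × 0.21 / 0.01097 = 229.6 d
  layer 2 (sandy clay): t_2 = 6.23 × 0.11 / 0.01097 = 62.45 d
Total t = Σ t_i = 292.1 days = 0.7997 years.

0.800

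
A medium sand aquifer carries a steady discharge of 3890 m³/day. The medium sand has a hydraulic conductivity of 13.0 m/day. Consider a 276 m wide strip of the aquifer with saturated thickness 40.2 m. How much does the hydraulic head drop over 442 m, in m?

Cross-sectional area A = 276 × 40.2 = 11095 m².
From Q = K·A·i, i = Q / (K·A) = 3890 / (13.00 × 11095) = 0.02697.
Head loss Δh = i · L = 0.02697 × 442 = 11.92 m.

11.9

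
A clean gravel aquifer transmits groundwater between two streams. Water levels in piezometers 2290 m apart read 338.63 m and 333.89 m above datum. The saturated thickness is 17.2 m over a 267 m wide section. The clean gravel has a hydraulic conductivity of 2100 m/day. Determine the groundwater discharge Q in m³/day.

20000

Cross-sectional area A = 267 × 17.2 = 4592 m².
Hydraulic gradient i = (338.63 − 333.89) / 2290 = 4.74 / 2290 = 0.002070.
Darcy's law: Q = K · A · i = 2100 × 4592 × 0.002070 = 19962 m³/day.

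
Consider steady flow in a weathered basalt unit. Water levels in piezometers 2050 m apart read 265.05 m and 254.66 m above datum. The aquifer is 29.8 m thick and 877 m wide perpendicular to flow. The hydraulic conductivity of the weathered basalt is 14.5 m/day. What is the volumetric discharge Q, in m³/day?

1920

Cross-sectional area A = 877 × 29.8 = 26135 m².
Hydraulic gradient i = (265.05 − 254.66) / 2050 = 10.39 / 2050 = 0.005068.
Darcy's law: Q = K · A · i = 14.50 × 26135 × 0.005068 = 1921 m³/day.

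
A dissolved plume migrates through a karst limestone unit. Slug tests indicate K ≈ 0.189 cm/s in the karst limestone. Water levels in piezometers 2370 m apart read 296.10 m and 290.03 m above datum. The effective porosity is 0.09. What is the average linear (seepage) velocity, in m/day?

4.65

Convert K: 0.189 cm/s × 864 = 163.3 m/day.
Hydraulic gradient i = (296.10 − 290.03) / 2370 = 6.07 / 2370 = 0.002561.
Darcy flux q = K · i = 163.3 × 0.002561 = 0.4182 m/day.
Seepage velocity v = q / n_e = 0.4182 / 0.09 = 4.647 m/day.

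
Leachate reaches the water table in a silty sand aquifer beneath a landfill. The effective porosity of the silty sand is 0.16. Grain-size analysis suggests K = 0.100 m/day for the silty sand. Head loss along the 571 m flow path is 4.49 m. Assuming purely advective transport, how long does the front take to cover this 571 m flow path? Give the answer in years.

318

Hydraulic gradient i = Δh / L = 4.49 / 571 = 0.007863.
Darcy flux q = K · i = 0.1000 × 0.007863 = 0.0007863 m/day.
Seepage velocity v = q / n_e = 0.0007863 / 0.16 = 0.004915 m/day.
Travel time t = L / v = 571 / 0.004915 = 1.162e+05 days = 318.1 years.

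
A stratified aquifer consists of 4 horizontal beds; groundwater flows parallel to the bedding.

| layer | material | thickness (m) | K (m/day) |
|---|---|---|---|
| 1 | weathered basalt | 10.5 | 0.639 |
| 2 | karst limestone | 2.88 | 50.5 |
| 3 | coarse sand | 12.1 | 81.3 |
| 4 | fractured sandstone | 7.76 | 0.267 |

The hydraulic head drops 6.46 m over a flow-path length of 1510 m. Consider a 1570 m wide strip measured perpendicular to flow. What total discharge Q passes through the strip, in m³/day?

Flow is parallel to layering, so each bed carries its own Darcy discharge and the transmissivities add.
Σ(K_i·b_i) = 0.639×10.5 + 50.5×2.88 + 81.3×12.1 + 0.267×7.76 = 1138 m²/day.
Hydraulic gradient i = Δh / L = 6.46 / 1510 = 0.004278.
Q = Σ(K_i·b_i) · W · i = 1138 × 1570 × 0.004278 = 7643 m³/day.

7640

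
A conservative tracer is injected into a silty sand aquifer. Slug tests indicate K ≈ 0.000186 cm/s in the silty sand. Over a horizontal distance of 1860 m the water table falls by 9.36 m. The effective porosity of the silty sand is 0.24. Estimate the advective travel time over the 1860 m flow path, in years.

1510

Convert K: 0.000186 cm/s × 864 = 0.1607 m/day.
Hydraulic gradient i = Δh / L = 9.36 / 1860 = 0.005032.
Darcy flux q = K · i = 0.1607 × 0.005032 = 0.0008087 m/day.
Seepage velocity v = q / n_e = 0.0008087 / 0.24 = 0.003370 m/day.
Travel time t = L / v = 1860 / 0.003370 = 5.520e+05 days = 1511 years.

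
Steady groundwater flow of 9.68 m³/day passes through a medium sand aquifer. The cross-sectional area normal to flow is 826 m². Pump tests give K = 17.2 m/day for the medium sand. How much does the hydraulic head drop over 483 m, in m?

From Q = K·A·i, i = Q / (K·A) = 9.68 / (17.20 × 826.0) = 0.0006813.
Head loss Δh = i · L = 0.0006813 × 483 = 0.3291 m.

0.329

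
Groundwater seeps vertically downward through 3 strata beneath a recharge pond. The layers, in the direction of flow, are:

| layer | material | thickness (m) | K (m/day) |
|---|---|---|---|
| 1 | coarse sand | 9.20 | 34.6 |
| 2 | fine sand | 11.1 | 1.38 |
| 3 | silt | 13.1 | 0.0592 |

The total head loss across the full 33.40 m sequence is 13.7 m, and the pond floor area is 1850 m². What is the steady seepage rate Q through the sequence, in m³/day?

Flow is perpendicular to layering, so the layers act in series and the equivalent K is the thickness-weighted harmonic mean.
Total thickness L = 9.20 + 11.1 + 13.1 = 33.40 m.
Σ(b_i/K_i) = 9.20/34.6 + 11.1/1.38 + 13.1/0.0592 = 229.6 d.
K_eq = L / Σ(b_i/K_i) = 33.40 / 229.6 = 0.1455 m/day.
Q = K_eq · A · (Δh/L) = 0.1455 × 1850 × (13.7/33.40) = 110.4 m³/day.

110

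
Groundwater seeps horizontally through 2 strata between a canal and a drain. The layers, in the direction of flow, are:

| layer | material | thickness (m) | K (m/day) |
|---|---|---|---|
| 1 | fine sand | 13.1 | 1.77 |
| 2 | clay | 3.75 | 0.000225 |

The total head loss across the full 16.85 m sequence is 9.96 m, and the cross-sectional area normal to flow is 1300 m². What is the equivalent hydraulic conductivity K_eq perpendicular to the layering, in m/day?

0.00101

Flow is perpendicular to layering, so the layers act in series and the equivalent K is the thickness-weighted harmonic mean.
Total thickness L = 13.1 + 3.75 = 16.85 m.
Σ(b_i/K_i) = 13.1/1.77 + 3.75/0.000225 = 16674 d.
K_eq = L / Σ(b_i/K_i) = 16.85 / 16674 = 0.001011 m/day.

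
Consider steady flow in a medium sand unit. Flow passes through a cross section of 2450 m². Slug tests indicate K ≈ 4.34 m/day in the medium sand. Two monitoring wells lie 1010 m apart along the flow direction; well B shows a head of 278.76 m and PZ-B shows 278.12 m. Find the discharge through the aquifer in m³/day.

6.74

Hydraulic gradient i = (278.76 − 278.12) / 1010 = 0.64 / 1010 = 0.0006337.
Darcy's law: Q = K · A · i = 4.340 × 2450 × 0.0006337 = 6.738 m³/day.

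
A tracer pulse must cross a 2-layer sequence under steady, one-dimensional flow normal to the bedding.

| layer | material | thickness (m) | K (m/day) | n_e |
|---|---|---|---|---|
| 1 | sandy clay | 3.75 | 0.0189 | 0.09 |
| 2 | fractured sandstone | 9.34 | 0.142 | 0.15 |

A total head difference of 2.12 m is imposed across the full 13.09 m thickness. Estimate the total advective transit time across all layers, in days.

With flow normal to the layers, continuity requires the same specific discharge q through every layer.
Σ(b_i/K_i) = 3.75/0.0189 + 9.34/0.142 = 264.2 d.
q = Δh / Σ(b_i/K_i) = 2.12 / 264.2 = 0.008025 m/day.
In each layer the seepage velocity is v_i = q/n_i, so the layer transit time is t_i = b_i·n_i / q:
  layer 1 (sandy clay): t_1 = 3.75 × 0.09 / 0.008025 = 42.06 d
  layer 2 (fractured sandstone): t_2 = 9.34 × 0.15 / 0.008025 = 174.6 d
Total t = Σ t_i = 216.6 days.

217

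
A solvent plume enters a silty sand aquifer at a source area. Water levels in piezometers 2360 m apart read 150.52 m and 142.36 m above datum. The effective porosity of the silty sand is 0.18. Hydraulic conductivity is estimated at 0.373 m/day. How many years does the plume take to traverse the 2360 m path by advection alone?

902

Hydraulic gradient i = (150.52 − 142.36) / 2360 = 8.16 / 2360 = 0.003458.
Darcy flux q = K · i = 0.3730 × 0.003458 = 0.001290 m/day.
Seepage velocity v = q / n_e = 0.001290 / 0.18 = 0.007165 m/day.
Travel time t = L / v = 2360 / 0.007165 = 3.294e+05 days = 901.8 years.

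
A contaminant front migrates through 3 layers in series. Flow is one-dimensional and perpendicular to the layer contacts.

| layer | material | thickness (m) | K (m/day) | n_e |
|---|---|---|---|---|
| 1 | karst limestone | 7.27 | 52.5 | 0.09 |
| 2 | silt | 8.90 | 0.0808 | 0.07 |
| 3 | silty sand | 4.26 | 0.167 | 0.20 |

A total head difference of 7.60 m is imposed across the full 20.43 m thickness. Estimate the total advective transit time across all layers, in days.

38.0

With flow normal to the layers, continuity requires the same specific discharge q through every layer.
Σ(b_i/K_i) = 7.27/52.5 + 8.90/0.0808 + 4.26/0.167 = 135.8 d.
q = Δh / Σ(b_i/K_i) = 7.60 / 135.8 = 0.05597 m/day.
In each layer the seepage velocity is v_i = q/n_i, so the layer transit time is t_i = b_i·n_i / q:
  layer 1 (karst limestone): t_1 = 7.27 × 0.09 / 0.05597 = 11.69 d
  layer 2 (silt): t_2 = 8.90 × 0.07 / 0.05597 = 11.13 d
  layer 3 (silty sand): t_3 = 4.26 × 0.20 / 0.05597 = 15.22 d
Total t = Σ t_i = 38.05 days.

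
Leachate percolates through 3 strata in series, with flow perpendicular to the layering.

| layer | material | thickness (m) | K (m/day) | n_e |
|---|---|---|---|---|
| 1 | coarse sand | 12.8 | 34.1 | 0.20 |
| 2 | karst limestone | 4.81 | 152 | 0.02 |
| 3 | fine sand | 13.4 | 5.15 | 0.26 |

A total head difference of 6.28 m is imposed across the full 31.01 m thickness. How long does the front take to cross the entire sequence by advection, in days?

2.94

With flow normal to the layers, continuity requires the same specific discharge q through every layer.
Σ(b_i/K_i) = 12.8/34.1 + 4.81/152 + 13.4/5.15 = 3.009 d.
q = Δh / Σ(b_i/K_i) = 6.28 / 3.009 = 2.087 m/day.
In each layer the seepage velocity is v_i = q/n_i, so the layer transit time is t_i = b_i·n_i / q:
  layer 1 (coarse sand): t_1 = 12.8 × 0.20 / 2.087 = 1.227 d
  layer 2 (karst limestone): t_2 = 4.81 × 0.02 / 2.087 = 0.04609 d
  layer 3 (fine sand): t_3 = 13.4 × 0.26 / 2.087 = 1.669 d
Total t = Σ t_i = 2.942 days.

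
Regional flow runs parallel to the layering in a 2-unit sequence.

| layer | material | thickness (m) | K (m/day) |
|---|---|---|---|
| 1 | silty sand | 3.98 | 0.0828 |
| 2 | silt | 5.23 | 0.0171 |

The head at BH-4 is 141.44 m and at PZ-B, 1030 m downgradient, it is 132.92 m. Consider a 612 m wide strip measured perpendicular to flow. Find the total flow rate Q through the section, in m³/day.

2.12

Flow is parallel to layering, so each bed carries its own Darcy discharge and the transmissivities add.
Σ(K_i·b_i) = 0.0828×3.98 + 0.0171×5.23 = 0.4190 m²/day.
Hydraulic gradient i = (141.44 − 132.92) / 1030 = 8.52 / 1030 = 0.008272.
Q = Σ(K_i·b_i) · W · i = 0.4190 × 612 × 0.008272 = 2.121 m³/day.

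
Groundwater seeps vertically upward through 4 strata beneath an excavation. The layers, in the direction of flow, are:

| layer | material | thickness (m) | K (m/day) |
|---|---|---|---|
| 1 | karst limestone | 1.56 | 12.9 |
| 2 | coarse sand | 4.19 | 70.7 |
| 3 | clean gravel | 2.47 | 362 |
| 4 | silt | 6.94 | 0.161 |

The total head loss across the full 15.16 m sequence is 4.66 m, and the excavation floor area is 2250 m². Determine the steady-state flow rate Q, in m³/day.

Flow is perpendicular to layering, so the layers act in series and the equivalent K is the thickness-weighted harmonic mean.
Total thickness L = 1.56 + 4.19 + 2.47 + 6.94 = 15.16 m.
Σ(b_i/K_i) = 1.56/12.9 + 4.19/70.7 + 2.47/362 + 6.94/0.161 = 43.29 d.
K_eq = L / Σ(b_i/K_i) = 15.16 / 43.29 = 0.3502 m/day.
Q = K_eq · A · (Δh/L) = 0.3502 × 2250 × (4.66/15.16) = 242.2 m³/day.

242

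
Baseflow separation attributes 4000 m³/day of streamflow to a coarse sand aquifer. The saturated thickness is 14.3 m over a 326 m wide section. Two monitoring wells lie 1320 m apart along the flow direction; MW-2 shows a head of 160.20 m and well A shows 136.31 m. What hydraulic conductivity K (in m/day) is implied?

47.4

Cross-sectional area A = 326 × 14.3 = 4662 m².
Hydraulic gradient i = (160.20 − 136.31) / 1320 = 23.89 / 1320 = 0.01810.
From Q = K·A·i, K = Q / (A·i) = 4000 / (4662 × 0.01810) = 47.41 m/day.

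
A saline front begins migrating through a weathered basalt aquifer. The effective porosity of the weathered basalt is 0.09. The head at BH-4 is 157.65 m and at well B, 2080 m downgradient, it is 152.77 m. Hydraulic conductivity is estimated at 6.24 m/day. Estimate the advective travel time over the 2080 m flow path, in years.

35.0

Hydraulic gradient i = (157.65 − 152.77) / 2080 = 4.88 / 2080 = 0.002346.
Darcy flux q = K · i = 6.240 × 0.002346 = 0.01464 m/day.
Seepage velocity v = q / n_e = 0.01464 / 0.09 = 0.1627 m/day.
Travel time t = L / v = 2080 / 0.1627 = 12787 days = 35.01 years.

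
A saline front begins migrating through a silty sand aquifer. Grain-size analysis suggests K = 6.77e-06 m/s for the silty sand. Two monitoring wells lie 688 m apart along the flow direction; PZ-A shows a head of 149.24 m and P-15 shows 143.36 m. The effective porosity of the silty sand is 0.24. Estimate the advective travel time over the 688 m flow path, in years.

Convert K: 6.77e-06 m/s × 86400 = 0.5849 m/day.
Hydraulic gradient i = (149.24 − 143.36) / 688 = 5.88 / 688 = 0.008547.
Darcy flux q = K · i = 0.5849 × 0.008547 = 0.004999 m/day.
Seepage velocity v = q / n_e = 0.004999 / 0.24 = 0.02083 m/day.
Travel time t = L / v = 688 / 0.02083 = 33030 days = 90.43 years.

90.4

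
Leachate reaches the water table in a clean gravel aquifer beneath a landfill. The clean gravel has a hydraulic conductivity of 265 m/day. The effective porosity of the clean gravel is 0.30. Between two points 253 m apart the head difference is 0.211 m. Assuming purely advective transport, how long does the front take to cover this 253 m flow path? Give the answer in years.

Hydraulic gradient i = Δh / L = 0.211 / 253 = 0.0008340.
Darcy flux q = K · i = 265.0 × 0.0008340 = 0.2210 m/day.
Seepage velocity v = q / n_e = 0.2210 / 0.30 = 0.7367 m/day.
Travel time t = L / v = 253 / 0.7367 = 343.4 days = 0.9403 years.

0.940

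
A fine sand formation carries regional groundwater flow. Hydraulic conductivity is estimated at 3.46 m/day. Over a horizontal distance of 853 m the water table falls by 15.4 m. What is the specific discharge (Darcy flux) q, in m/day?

0.0625

Hydraulic gradient i = Δh / L = 15.4 / 853 = 0.01805.
Specific discharge q = K · i = 3.460 × 0.01805 = 0.06247 m/day.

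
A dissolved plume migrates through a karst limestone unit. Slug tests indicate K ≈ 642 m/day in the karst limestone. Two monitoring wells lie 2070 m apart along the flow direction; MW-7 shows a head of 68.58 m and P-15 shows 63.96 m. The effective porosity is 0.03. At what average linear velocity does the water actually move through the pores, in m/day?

47.8

Hydraulic gradient i = (68.58 − 63.96) / 2070 = 4.62 / 2070 = 0.002232.
Darcy flux q = K · i = 642.0 × 0.002232 = 1.433 m/day.
Seepage velocity v = q / n_e = 1.433 / 0.03 = 47.76 m/day.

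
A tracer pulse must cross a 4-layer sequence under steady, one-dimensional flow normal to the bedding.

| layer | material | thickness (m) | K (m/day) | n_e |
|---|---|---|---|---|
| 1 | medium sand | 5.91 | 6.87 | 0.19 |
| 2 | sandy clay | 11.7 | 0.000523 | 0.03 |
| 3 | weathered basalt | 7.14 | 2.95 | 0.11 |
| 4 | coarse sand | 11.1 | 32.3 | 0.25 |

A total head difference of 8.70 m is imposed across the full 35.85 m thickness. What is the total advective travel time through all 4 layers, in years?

35.4

With flow normal to the layers, continuity requires the same specific discharge q through every layer.
Σ(b_i/K_i) = 5.91/6.87 + 11.7/0.000523 + 7.14/2.95 + 11.1/32.3 = 22375 d.
q = Δh / Σ(b_i/K_i) = 8.70 / 22375 = 0.0003888 m/day.
In each layer the seepage velocity is v_i = q/n_i, so the layer transit time is t_i = b_i·n_i / q:
  layer 1 (medium sand): t_1 = 5.91 × 0.19 / 0.0003888 = 2888 d
  layer 2 (sandy clay): t_2 = 11.7 × 0.03 / 0.0003888 = 902.7 d
  layer 3 (weathered basalt): t_3 = 7.14 × 0.11 / 0.0003888 = 2020 d
  layer 4 (coarse sand): t_4 = 11.1 × 0.25 / 0.0003888 = 7137 d
Total t = Σ t_i = 12947 days = 35.45 years.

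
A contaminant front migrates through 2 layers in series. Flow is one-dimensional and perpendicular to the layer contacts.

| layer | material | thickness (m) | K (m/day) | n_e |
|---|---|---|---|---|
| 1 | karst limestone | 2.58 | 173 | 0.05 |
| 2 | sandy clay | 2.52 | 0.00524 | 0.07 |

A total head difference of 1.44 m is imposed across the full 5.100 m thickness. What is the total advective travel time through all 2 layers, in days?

102

With flow normal to the layers, continuity requires the same specific discharge q through every layer.
Σ(b_i/K_i) = 2.58/173 + 2.52/0.00524 = 480.9 d.
q = Δh / Σ(b_i/K_i) = 1.44 / 480.9 = 0.002994 m/day.
In each layer the seepage velocity is v_i = q/n_i, so the layer transit time is t_i = b_i·n_i / q:
  layer 1 (karst limestone): t_1 = 2.58 × 0.05 / 0.002994 = 43.08 d
  layer 2 (sandy clay): t_2 = 2.52 × 0.07 / 0.002994 = 58.91 d
Total t = Σ t_i = 102.0 days.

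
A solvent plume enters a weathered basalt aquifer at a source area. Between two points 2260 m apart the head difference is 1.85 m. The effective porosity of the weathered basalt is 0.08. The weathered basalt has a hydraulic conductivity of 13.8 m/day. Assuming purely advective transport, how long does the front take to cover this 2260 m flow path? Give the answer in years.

Hydraulic gradient i = Δh / L = 1.85 / 2260 = 0.0008186.
Darcy flux q = K · i = 13.80 × 0.0008186 = 0.01130 m/day.
Seepage velocity v = q / n_e = 0.01130 / 0.08 = 0.1412 m/day.
Travel time t = L / v = 2260 / 0.1412 = 16005 days = 43.82 years.

43.8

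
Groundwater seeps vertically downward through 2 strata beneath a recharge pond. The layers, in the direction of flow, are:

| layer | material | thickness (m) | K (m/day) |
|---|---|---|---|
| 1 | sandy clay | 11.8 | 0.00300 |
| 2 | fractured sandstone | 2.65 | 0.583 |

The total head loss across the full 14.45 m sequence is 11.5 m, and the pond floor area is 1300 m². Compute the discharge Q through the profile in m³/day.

3.80

Flow is perpendicular to layering, so the layers act in series and the equivalent K is the thickness-weighted harmonic mean.
Total thickness L = 11.8 + 2.65 = 14.45 m.
Σ(b_i/K_i) = 11.8/0.00300 + 2.65/0.583 = 3938 d.
K_eq = L / Σ(b_i/K_i) = 14.45 / 3938 = 0.003669 m/day.
Q = K_eq · A · (Δh/L) = 0.003669 × 1300 × (11.5/14.45) = 3.796 m³/day.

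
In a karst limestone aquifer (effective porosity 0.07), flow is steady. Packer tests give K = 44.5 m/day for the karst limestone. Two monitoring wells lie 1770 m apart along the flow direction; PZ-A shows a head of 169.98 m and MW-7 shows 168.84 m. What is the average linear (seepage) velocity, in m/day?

Hydraulic gradient i = (169.98 − 168.84) / 1770 = 1.14 / 1770 = 0.0006441.
Darcy flux q = K · i = 44.50 × 0.0006441 = 0.02866 m/day.
Seepage velocity v = q / n_e = 0.02866 / 0.07 = 0.4094 m/day.

0.409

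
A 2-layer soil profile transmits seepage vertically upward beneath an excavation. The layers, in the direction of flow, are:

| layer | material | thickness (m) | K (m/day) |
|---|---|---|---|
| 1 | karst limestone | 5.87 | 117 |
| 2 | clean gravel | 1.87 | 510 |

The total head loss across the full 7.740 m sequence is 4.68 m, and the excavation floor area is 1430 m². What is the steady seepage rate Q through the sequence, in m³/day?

Flow is perpendicular to layering, so the layers act in series and the equivalent K is the thickness-weighted harmonic mean.
Total thickness L = 5.87 + 1.87 = 7.740 m.
Σ(b_i/K_i) = 5.87/117 + 1.87/510 = 0.05384 d.
K_eq = L / Σ(b_i/K_i) = 7.740 / 0.05384 = 143.8 m/day.
Q = K_eq · A · (Δh/L) = 143.8 × 1430 × (4.68/7.740) = 1.243e+05 m³/day.

124000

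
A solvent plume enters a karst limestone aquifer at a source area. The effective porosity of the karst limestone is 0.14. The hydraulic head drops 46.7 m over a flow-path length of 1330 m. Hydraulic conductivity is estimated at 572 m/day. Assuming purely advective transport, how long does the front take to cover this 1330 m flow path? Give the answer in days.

9.27

Hydraulic gradient i = Δh / L = 46.7 / 1330 = 0.03511.
Darcy flux q = K · i = 572.0 × 0.03511 = 20.08 m/day.
Seepage velocity v = q / n_e = 20.08 / 0.14 = 143.5 m/day.
Travel time t = L / v = 1330 / 143.5 = 9.271 days.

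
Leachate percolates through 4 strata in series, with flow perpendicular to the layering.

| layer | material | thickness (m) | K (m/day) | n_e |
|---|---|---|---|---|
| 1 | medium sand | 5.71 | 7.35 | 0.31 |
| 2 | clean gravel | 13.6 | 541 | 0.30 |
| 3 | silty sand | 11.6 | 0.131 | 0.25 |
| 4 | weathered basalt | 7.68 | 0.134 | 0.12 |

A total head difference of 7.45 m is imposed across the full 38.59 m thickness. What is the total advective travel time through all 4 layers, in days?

With flow normal to the layers, continuity requires the same specific discharge q through every layer.
Σ(b_i/K_i) = 5.71/7.35 + 13.6/541 + 11.6/0.131 + 7.68/0.134 = 146.7 d.
q = Δh / Σ(b_i/K_i) = 7.45 / 146.7 = 0.05080 m/day.
In each layer the seepage velocity is v_i = q/n_i, so the layer transit time is t_i = b_i·n_i / q:
  layer 1 (medium sand): t_1 = 5.71 × 0.31 / 0.05080 = 34.85 d
  layer 2 (clean gravel): t_2 = 13.6 × 0.30 / 0.05080 = 80.32 d
  layer 3 (silty sand): t_3 = 11.6 × 0.25 / 0.05080 = 57.09 d
  layer 4 (weathered basalt): t_4 = 7.68 × 0.12 / 0.05080 = 18.14 d
Total t = Σ t_i = 190.4 days.

190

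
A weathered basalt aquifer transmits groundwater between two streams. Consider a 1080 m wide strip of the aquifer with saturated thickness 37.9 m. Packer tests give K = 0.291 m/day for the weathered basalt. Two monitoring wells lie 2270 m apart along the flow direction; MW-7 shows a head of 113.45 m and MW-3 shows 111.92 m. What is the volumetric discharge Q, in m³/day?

Cross-sectional area A = 1080 × 37.9 = 40932 m².
Hydraulic gradient i = (113.45 − 111.92) / 2270 = 1.53 / 2270 = 0.0006740.
Darcy's law: Q = K · A · i = 0.2910 × 40932 × 0.0006740 = 8.028 m³/day.

8.03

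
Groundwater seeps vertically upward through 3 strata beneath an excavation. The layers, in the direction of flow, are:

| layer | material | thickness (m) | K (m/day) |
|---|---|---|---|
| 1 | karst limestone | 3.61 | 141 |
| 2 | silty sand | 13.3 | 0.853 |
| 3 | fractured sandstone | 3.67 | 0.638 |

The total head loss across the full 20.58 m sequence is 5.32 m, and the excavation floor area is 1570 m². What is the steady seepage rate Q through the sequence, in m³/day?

391

Flow is perpendicular to layering, so the layers act in series and the equivalent K is the thickness-weighted harmonic mean.
Total thickness L = 3.61 + 13.3 + 3.67 = 20.58 m.
Σ(b_i/K_i) = 3.61/141 + 13.3/0.853 + 3.67/0.638 = 21.37 d.
K_eq = L / Σ(b_i/K_i) = 20.58 / 21.37 = 0.9630 m/day.
Q = K_eq · A · (Δh/L) = 0.9630 × 1570 × (5.32/20.58) = 390.8 m³/day.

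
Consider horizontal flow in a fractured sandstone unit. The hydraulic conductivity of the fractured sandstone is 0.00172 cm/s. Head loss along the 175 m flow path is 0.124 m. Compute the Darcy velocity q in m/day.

Convert K: 0.00172 cm/s × 864 = 1.486 m/day.
Hydraulic gradient i = Δh / L = 0.124 / 175 = 0.0007086.
Specific discharge q = K · i = 1.486 × 0.0007086 = 0.001053 m/day.

0.00105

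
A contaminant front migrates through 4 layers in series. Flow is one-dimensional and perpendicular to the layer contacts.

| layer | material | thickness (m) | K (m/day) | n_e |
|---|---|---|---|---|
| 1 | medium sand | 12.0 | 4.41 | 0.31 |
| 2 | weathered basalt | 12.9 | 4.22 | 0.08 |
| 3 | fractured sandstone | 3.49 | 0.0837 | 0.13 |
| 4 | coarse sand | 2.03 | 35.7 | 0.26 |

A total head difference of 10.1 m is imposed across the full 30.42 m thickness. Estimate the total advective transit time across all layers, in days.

27.0

With flow normal to the layers, continuity requires the same specific discharge q through every layer.
Σ(b_i/K_i) = 12.0/4.41 + 12.9/4.22 + 3.49/0.0837 + 2.03/35.7 = 47.53 d.
q = Δh / Σ(b_i/K_i) = 10.1 / 47.53 = 0.2125 m/day.
In each layer the seepage velocity is v_i = q/n_i, so the layer transit time is t_i = b_i·n_i / q:
  layer 1 (medium sand): t_1 = 12.0 × 0.31 / 0.2125 = 17.51 d
  layer 2 (weathered basalt): t_2 = 12.9 × 0.08 / 0.2125 = 4.857 d
  layer 3 (fractured sandstone): t_3 = 3.49 × 0.13 / 0.2125 = 2.135 d
  layer 4 (coarse sand): t_4 = 2.03 × 0.26 / 0.2125 = 2.484 d
Total t = Σ t_i = 26.98 days.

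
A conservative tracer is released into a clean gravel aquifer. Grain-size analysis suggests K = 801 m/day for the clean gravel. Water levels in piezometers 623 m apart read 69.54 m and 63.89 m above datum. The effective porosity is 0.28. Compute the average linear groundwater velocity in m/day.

Hydraulic gradient i = (69.54 − 63.89) / 623 = 5.65 / 623 = 0.009069.
Darcy flux q = K · i = 801.0 × 0.009069 = 7.264 m/day.
Seepage velocity v = q / n_e = 7.264 / 0.28 = 25.94 m/day.

25.9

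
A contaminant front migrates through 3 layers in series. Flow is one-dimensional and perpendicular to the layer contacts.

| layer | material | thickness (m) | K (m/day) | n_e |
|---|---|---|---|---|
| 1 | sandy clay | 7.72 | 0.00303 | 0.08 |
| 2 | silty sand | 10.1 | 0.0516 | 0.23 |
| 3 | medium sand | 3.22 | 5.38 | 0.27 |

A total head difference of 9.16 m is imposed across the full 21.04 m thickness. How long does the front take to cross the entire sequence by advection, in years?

3.13

With flow normal to the layers, continuity requires the same specific discharge q through every layer.
Σ(b_i/K_i) = 7.72/0.00303 + 10.1/0.0516 + 3.22/5.38 = 2744 d.
q = Δh / Σ(b_i/K_i) = 9.16 / 2744 = 0.003338 m/day.
In each layer the seepage velocity is v_i = q/n_i, so the layer transit time is t_i = b_i·n_i / q:
  layer 1 (sandy clay): t_1 = 7.72 × 0.08 / 0.003338 = 185.0 d
  layer 2 (silty sand): t_2 = 10.1 × 0.23 / 0.003338 = 695.9 d
  layer 3 (medium sand): t_3 = 3.22 × 0.27 / 0.003338 = 260.5 d
Total t = Σ t_i = 1141 days = 3.125 years.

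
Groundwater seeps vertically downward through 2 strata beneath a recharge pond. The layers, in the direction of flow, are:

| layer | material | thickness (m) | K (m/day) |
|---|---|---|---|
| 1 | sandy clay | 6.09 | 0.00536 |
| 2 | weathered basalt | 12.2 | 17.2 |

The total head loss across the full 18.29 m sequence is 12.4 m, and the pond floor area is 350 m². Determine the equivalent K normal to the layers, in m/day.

Flow is perpendicular to layering, so the layers act in series and the equivalent K is the thickness-weighted harmonic mean.
Total thickness L = 6.09 + 12.2 = 18.29 m.
Σ(b_i/K_i) = 6.09/0.00536 + 12.2/17.2 = 1137 d.
K_eq = L / Σ(b_i/K_i) = 18.29 / 1137 = 0.01609 m/day.

0.0161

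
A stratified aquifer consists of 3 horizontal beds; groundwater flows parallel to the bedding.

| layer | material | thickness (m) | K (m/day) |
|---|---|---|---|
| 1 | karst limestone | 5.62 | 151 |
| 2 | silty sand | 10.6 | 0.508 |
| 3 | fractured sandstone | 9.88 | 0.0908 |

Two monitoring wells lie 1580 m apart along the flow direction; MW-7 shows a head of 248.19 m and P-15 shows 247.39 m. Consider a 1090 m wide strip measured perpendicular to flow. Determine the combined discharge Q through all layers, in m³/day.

472

Flow is parallel to layering, so each bed carries its own Darcy discharge and the transmissivities add.
Σ(K_i·b_i) = 151×5.62 + 0.508×10.6 + 0.0908×9.88 = 854.9 m²/day.
Hydraulic gradient i = (248.19 − 247.39) / 1580 = 0.8 / 1580 = 0.0005063.
Q = Σ(K_i·b_i) · W · i = 854.9 × 1090 × 0.0005063 = 471.8 m³/day.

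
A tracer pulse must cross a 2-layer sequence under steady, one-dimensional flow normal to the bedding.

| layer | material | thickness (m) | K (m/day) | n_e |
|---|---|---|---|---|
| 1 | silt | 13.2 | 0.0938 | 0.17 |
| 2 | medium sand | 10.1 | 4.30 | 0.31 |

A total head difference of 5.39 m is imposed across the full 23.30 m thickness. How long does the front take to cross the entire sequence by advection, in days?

143

With flow normal to the layers, continuity requires the same specific discharge q through every layer.
Σ(b_i/K_i) = 13.2/0.0938 + 10.1/4.30 = 143.1 d.
q = Δh / Σ(b_i/K_i) = 5.39 / 143.1 = 0.03767 m/day.
In each layer the seepage velocity is v_i = q/n_i, so the layer transit time is t_i = b_i·n_i / q:
  layer 1 (silt): t_1 = 13.2 × 0.17 / 0.03767 = 59.57 d
  layer 2 (medium sand): t_2 = 10.1 × 0.31 / 0.03767 = 83.11 d
Total t = Σ t_i = 142.7 days.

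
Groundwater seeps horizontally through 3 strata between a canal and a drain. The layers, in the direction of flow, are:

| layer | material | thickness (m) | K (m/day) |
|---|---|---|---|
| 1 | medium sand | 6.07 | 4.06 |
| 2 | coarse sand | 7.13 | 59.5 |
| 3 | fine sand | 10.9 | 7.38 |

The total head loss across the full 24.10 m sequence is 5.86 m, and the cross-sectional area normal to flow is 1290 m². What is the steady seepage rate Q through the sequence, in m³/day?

Flow is perpendicular to layering, so the layers act in series and the equivalent K is the thickness-weighted harmonic mean.
Total thickness L = 6.07 + 7.13 + 10.9 = 24.10 m.
Σ(b_i/K_i) = 6.07/4.06 + 7.13/59.5 + 10.9/7.38 = 3.092 d.
K_eq = L / Σ(b_i/K_i) = 24.10 / 3.092 = 7.795 m/day.
Q = K_eq · A · (Δh/L) = 7.795 × 1290 × (5.86/24.10) = 2445 m³/day.

2440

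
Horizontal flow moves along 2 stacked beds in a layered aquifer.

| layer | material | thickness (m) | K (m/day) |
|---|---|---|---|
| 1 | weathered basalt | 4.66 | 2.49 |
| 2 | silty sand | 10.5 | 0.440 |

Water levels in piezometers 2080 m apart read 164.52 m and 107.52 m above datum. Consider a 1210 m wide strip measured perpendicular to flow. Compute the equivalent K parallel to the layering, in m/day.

Flow is parallel to layering, so each bed carries its own Darcy discharge and the transmissivities add.
Σ(K_i·b_i) = 2.49×4.66 + 0.440×10.5 = 16.22 m²/day.
Total thickness b = 15.16 m, so K_eq = Σ(K_i·b_i)/b = 1.070 m/day.

1.07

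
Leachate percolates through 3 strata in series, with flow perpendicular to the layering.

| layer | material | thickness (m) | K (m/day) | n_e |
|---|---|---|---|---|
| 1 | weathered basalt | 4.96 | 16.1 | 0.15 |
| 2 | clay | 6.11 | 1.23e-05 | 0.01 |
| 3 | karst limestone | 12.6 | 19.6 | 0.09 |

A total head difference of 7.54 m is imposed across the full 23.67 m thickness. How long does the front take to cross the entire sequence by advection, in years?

With flow normal to the layers, continuity requires the same specific discharge q through every layer.
Σ(b_i/K_i) = 4.96/16.1 + 6.11/1.23e-05 + 12.6/19.6 = 4.967e+05 d.
q = Δh / Σ(b_i/K_i) = 7.54 / 4.967e+05 = 1.518e-05 m/day.
In each layer the seepage velocity is v_i = q/n_i, so the layer transit time is t_i = b_i·n_i / q:
  layer 1 (weathered basalt): t_1 = 4.96 × 0.15 / 1.518e-05 = 49016 d
  layer 2 (clay): t_2 = 6.11 × 0.01 / 1.518e-05 = 4025 d
  layer 3 (karst limestone): t_3 = 12.6 × 0.09 / 1.518e-05 = 74710 d
Total t = Σ t_i = 1.278e+05 days = 349.8 years.

350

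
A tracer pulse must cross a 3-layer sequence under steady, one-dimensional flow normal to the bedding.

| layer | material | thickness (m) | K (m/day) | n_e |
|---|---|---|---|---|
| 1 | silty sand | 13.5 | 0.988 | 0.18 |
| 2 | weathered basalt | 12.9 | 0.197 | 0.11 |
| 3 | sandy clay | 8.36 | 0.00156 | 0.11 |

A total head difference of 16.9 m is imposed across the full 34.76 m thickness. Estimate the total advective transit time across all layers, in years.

With flow normal to the layers, continuity requires the same specific discharge q through every layer.
Σ(b_i/K_i) = 13.5/0.988 + 12.9/0.197 + 8.36/0.00156 = 5438 d.
q = Δh / Σ(b_i/K_i) = 16.9 / 5438 = 0.003108 m/day.
In each layer the seepage velocity is v_i = q/n_i, so the layer transit time is t_i = b_i·n_i / q:
  layer 1 (silty sand): t_1 = 13.5 × 0.18 / 0.003108 = 781.9 d
  layer 2 (weathered basalt): t_2 = 12.9 × 0.11 / 0.003108 = 456.6 d
  layer 3 (sandy clay): t_3 = 8.36 × 0.11 / 0.003108 = 295.9 d
Total t = Σ t_i = 1534 days = 4.201 years.

4.20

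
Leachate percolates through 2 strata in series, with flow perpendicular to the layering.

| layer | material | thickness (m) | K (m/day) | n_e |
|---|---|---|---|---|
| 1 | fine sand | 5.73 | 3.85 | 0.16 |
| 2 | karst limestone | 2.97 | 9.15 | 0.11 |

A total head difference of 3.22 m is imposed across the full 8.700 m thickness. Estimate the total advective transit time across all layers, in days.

With flow normal to the layers, continuity requires the same specific discharge q through every layer.
Σ(b_i/K_i) = 5.73/3.85 + 2.97/9.15 = 1.813 d.
q = Δh / Σ(b_i/K_i) = 3.22 / 1.813 = 1.776 m/day.
In each layer the seepage velocity is v_i = q/n_i, so the layer transit time is t_i = b_i·n_i / q:
  layer 1 (fine sand): t_1 = 5.73 × 0.16 / 1.776 = 0.5162 d
  layer 2 (karst limestone): t_2 = 2.97 × 0.11 / 1.776 = 0.1839 d
Total t = Σ t_i = 0.7001 days.

0.700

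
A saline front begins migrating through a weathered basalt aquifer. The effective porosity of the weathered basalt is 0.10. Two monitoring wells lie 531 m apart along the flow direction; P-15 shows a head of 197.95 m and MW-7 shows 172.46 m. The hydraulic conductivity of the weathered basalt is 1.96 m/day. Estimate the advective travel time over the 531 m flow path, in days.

Hydraulic gradient i = (197.95 − 172.46) / 531 = 25.49 / 531 = 0.04800.
Darcy flux q = K · i = 1.960 × 0.04800 = 0.09409 m/day.
Seepage velocity v = q / n_e = 0.09409 / 0.10 = 0.9409 m/day.
Travel time t = L / v = 531 / 0.9409 = 564.4 days.

564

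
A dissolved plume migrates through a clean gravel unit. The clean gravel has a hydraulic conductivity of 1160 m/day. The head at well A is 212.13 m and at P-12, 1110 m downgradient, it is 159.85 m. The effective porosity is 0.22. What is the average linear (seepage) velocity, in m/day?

248

Hydraulic gradient i = (212.13 − 159.85) / 1110 = 52.28 / 1110 = 0.04710.
Darcy flux q = K · i = 1160 × 0.04710 = 54.63 m/day.
Seepage velocity v = q / n_e = 54.63 / 0.22 = 248.3 m/day.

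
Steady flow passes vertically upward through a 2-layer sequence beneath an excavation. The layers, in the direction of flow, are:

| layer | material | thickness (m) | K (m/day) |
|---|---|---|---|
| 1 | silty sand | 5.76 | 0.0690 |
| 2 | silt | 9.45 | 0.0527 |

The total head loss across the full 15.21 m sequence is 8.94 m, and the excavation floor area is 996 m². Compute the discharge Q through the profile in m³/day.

33.9

Flow is perpendicular to layering, so the layers act in series and the equivalent K is the thickness-weighted harmonic mean.
Total thickness L = 5.76 + 9.45 = 15.21 m.
Σ(b_i/K_i) = 5.76/0.0690 + 9.45/0.0527 = 262.8 d.
K_eq = L / Σ(b_i/K_i) = 15.21 / 262.8 = 0.05788 m/day.
Q = K_eq · A · (Δh/L) = 0.05788 × 996 × (8.94/15.21) = 33.88 m³/day.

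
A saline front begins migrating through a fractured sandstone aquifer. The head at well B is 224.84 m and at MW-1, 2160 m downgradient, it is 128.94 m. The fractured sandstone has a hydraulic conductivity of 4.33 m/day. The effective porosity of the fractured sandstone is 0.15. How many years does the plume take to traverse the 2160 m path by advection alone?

Hydraulic gradient i = (224.84 − 128.94) / 2160 = 95.9 / 2160 = 0.04440.
Darcy flux q = K · i = 4.330 × 0.04440 = 0.1922 m/day.
Seepage velocity v = q / n_e = 0.1922 / 0.15 = 1.282 m/day.
Travel time t = L / v = 2160 / 1.282 = 1685 days = 4.614 years.

4.61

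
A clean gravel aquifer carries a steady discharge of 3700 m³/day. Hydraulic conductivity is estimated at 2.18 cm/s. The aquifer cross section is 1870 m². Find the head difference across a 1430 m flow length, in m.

Convert K: 2.18 cm/s × 864 = 1884 m/day.
From Q = K·A·i, i = Q / (K·A) = 3700 / (1884 × 1870) = 0.001050.
Head loss Δh = i · L = 0.001050 × 1430 = 1.502 m.

1.50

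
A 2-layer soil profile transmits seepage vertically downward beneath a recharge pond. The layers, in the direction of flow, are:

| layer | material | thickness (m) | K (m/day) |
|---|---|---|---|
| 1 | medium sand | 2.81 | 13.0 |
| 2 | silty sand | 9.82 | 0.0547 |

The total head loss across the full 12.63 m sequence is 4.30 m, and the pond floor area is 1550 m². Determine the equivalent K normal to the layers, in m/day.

0.0703

Flow is perpendicular to layering, so the layers act in series and the equivalent K is the thickness-weighted harmonic mean.
Total thickness L = 2.81 + 9.82 = 12.63 m.
Σ(b_i/K_i) = 2.81/13.0 + 9.82/0.0547 = 179.7 d.
K_eq = L / Σ(b_i/K_i) = 12.63 / 179.7 = 0.07027 m/day.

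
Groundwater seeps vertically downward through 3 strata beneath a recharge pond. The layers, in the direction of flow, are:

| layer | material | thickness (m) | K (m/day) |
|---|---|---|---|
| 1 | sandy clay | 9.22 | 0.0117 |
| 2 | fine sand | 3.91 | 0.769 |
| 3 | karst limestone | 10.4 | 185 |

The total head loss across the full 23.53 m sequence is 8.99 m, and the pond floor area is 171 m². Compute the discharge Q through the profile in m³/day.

Flow is perpendicular to layering, so the layers act in series and the equivalent K is the thickness-weighted harmonic mean.
Total thickness L = 9.22 + 3.91 + 10.4 = 23.53 m.
Σ(b_i/K_i) = 9.22/0.0117 + 3.91/0.769 + 10.4/185 = 793.2 d.
K_eq = L / Σ(b_i/K_i) = 23.53 / 793.2 = 0.02967 m/day.
Q = K_eq · A · (Δh/L) = 0.02967 × 171 × (8.99/23.53) = 1.938 m³/day.

1.94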